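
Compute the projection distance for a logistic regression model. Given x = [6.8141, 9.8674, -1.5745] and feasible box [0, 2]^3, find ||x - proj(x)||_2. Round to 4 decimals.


Project each component onto [0, 2].
clip(6.8141) = 2.0, clip(9.8674) = 2.0, clip(-1.5745) = 0.0
Projection = [2.0, 2.0, 0.0]
Squared diffs: [23.1756, 61.896, 2.4791]
Distance = sqrt(87.5507) = 9.3568


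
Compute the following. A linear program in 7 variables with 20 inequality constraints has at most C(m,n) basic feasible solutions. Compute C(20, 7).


Each vertex corresponds to some choice of n active constraints out of m, so the number of vertices is at most C(m, n) = m! / (n!(m-n)!).
m = 20, n = 7
Numerator: 20 * 19 * 18 * 17 * 16 * 15 * 14
Denominator: 7! = 5040
C(20, 7) = 77520


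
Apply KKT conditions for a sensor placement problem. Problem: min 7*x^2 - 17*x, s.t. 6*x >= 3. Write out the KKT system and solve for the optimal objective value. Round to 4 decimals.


Step 1: Try lambda = 0 (constraint inactive).
Stationarity: 2*7*x - 17 = 0
x* = 17/(2*7) = 17/14 = 1.2143 (rounded; the exact value 17/14 is used below)
Check constraint: 6*1.2143 = 7.2858 >= 3 -- satisfied.
Step 2: Compute optimal value.
f(x*) = 7*(17/14)^2 - 17*(17/14) = -10.3214


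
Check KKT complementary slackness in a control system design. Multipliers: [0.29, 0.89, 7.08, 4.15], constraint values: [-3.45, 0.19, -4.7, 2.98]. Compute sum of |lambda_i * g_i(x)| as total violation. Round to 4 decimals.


KKT complementary slackness check:
lambda_1 * g_1 = 0.29 * -3.45 = -1.0005
lambda_2 * g_2 = 0.89 * 0.19 = 0.1691
lambda_3 * g_3 = 7.08 * -4.7 = -33.276
lambda_4 * g_4 = 4.15 * 2.98 = 12.367
Total violation = 1.0005 + 0.1691 + 33.276 + 12.367 = 46.8126


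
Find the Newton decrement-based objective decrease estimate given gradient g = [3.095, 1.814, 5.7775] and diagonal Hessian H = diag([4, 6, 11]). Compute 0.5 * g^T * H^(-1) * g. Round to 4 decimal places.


Step 1: H is diagonal, so H^(-1) * g = [0.7738, 0.3023, 0.5252].
Step 2: g^T H^(-1) g = sum_i g_i^2 / H_ii
  = (3.095)^2/4 + (1.814)^2/6 + (5.7775)^2/11
  = 2.3948 + 0.5484 + 3.0345 = 5.9777
Step 3: Objective decrease = 0.5 * g^T H^(-1) g = 2.9888


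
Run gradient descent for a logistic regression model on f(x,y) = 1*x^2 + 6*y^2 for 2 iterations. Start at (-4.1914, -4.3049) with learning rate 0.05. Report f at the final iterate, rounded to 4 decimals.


Gradient descent on f(x,y) = 1*x^2 + 6*y^2.
Starting point: (-4.1914, -4.3049), alpha = 0.05
Step 1: grad_x = 2*1*-4.1914 = -8.3828, grad_y = 2*6*-4.3049 = -51.6588
  x_1 = -4.1914 - 0.05*-8.3828 = -3.7723
  y_1 = -4.3049 - 0.05*-51.6588 = -1.722
Step 2: grad_x = 2*1*-3.7723 = -7.5445, grad_y = 2*6*-1.722 = -20.6635
  x_2 = -3.7723 - 0.05*-7.5445 = -3.395
  y_2 = -1.722 - 0.05*-20.6635 = -0.6888
f(-3.395, -0.6888) = 1*(-3.395)^2 + 6*(-0.6888)^2 = 14.3728


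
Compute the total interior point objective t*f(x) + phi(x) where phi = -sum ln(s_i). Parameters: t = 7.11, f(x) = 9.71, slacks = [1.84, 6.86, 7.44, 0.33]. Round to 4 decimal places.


Step 1: Compute log-barrier.
ln values: [0.6098, 1.9257, 2.0069, -1.1087]
phi = -(0.6098 + 1.9257 + 2.0069 - 1.1087) = -3.4337
Step 2: Compute augmented objective.
t*f(x) = 7.11*9.71 = 69.0381
Total = 69.0381 - 3.4337 = 65.6044


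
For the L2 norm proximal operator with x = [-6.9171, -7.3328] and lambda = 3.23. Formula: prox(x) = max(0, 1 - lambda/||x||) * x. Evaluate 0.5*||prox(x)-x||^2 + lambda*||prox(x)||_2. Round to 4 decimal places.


Step 1: Compute ||x||.
||x|| = 10.0805
Step 2: Compute scaling factor.
scale = max(0, 1 - 3.23/10.0805) = 0.6796
Step 3: prox(x) = [-4.7007, -4.9832]
||prox(x)|| = 6.8505
Step 4: Proximal objective.
0.5*||prox-x||^2 = 5.2165
lambda*||prox|| = 22.1271
Total = 27.3435


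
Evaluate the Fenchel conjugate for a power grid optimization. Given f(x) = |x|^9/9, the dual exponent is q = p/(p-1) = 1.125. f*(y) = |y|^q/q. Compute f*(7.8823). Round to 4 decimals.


The conjugate exponent q satisfies 1/p + 1/q = 1.
p = 9, so q = 9/(9 - 1) = 1.125
|y|^q = 7.8823^1.125 = 10.2032
f*(7.8823) = 10.2032 / 1.125 = 9.0695


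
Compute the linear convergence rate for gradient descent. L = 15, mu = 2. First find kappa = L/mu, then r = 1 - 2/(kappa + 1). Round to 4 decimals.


Step 1: Compute the condition number.
kappa = L/mu = 15/2 = 7.5
Step 2: Compute the convergence rate.
r = 1 - 2/(kappa + 1) = 1 - 2*mu/(L + mu) = (L - mu)/(L + mu) = 13/17 = 0.7647


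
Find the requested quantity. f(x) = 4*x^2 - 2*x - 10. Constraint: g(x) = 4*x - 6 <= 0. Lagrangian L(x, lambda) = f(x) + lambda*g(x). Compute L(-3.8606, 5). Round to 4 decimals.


Step 1: Evaluate f(x).
f(-3.8606) = 4*(-3.8606)^2 - 2*(-3.8606) - 10 = 57.3381
Step 2: Evaluate g(x).
g(-3.8606) = 4*-3.8606 - 6 = -21.4424
Step 3: Compute Lagrangian.
L = 57.3381 + 5*-21.4424 = -49.8739


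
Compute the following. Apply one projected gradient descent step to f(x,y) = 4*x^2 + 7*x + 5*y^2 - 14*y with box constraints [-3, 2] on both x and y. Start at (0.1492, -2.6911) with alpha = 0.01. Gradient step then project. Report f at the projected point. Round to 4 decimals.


Step 1: Compute gradient at (0.1492, -2.6911).
grad_x = 2*4*0.1492 + 7 = 8.1936
grad_y = 2*5*-2.6911 - 14 = -40.911
Step 2: Gradient step.
x_raw = 0.1492 - 0.01*8.1936 = 0.0673
y_raw = -2.6911 - 0.01*-40.911 = -2.282
Step 3: Project onto [-3, 2].
x_proj = clip(0.0673) = 0.0673
y_proj = clip(-2.282) = -2.282
Step 4: Evaluate f.
f(0.0673, -2.282) = 58.4742


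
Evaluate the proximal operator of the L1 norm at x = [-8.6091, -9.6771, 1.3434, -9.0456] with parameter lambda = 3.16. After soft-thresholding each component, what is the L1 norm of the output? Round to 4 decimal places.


Soft-thresholding with lambda = 3.16:
prox(-8.6091) = sign(-8.6091)*max(|-8.6091| - 3.16, 0) = -5.4491
prox(-9.6771) = sign(-9.6771)*max(|-9.6771| - 3.16, 0) = -6.5171
prox(1.3434) = sign(1.3434)*max(|1.3434| - 3.16, 0) = 0.0
prox(-9.0456) = sign(-9.0456)*max(|-9.0456| - 3.16, 0) = -5.8856
prox(x) = [-5.4491, -6.5171, 0.0, -5.8856]
||prox(x)||_1 = 5.4491 + 6.5171 + 0.0 + 5.8856 = 17.8518


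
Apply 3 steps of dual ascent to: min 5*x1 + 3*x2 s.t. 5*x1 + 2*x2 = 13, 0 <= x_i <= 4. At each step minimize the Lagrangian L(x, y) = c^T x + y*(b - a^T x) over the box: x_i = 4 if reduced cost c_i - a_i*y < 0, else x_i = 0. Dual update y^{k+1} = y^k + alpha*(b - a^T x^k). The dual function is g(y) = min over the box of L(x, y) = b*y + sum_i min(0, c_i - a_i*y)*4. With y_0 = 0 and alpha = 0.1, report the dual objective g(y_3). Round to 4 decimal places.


Dual ascent for LP: min 5*x1 + 3*x2, 5*x1 + 2*x2 = 13, 0 <= x_i <= 4
Step 1: y^k = 0.0, reduced costs: (5.0, 3.0)
  x^k = (0.0, 0.0), subgradient = b - a^T x = 13.0
  y^{k+1} = 0.0 + 0.1*13.0 = 1.3
Step 2: y^k = 1.3, reduced costs: (-1.5, 0.4)
  x^k = (4.0, 0.0), subgradient = b - a^T x = -7.0
  y^{k+1} = 1.3 + 0.1*-7.0 = 0.6
Step 3: y^k = 0.6, reduced costs: (2.0, 1.8)
  x^k = (0.0, 0.0), subgradient = b - a^T x = 13.0
  y^{k+1} = 0.6 + 0.1*13.0 = 1.9
Dual objective at y_3 = 1.9: reduced costs (-4.5, -0.8), box minimizer x = (4.0, 4.0)
g(y_3) = b*y + (c1 - a1*y)*x1 + (c2 - a2*y)*x2 = 13*1.9 + (-4.5)*4.0 + (-0.8)*4.0 = 24.7 - 18.0 - 3.2 = 3.5


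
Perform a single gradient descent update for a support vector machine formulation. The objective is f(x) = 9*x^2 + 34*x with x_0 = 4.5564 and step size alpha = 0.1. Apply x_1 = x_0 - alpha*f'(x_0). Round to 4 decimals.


We compute the gradient at x_0 and apply the update.
f'(x) = 18*x + 34
f'(4.5564) = 18*4.5564 + 34 = 116.0152
x_1 = 4.5564 - 0.1*116.0152 = -7.0451


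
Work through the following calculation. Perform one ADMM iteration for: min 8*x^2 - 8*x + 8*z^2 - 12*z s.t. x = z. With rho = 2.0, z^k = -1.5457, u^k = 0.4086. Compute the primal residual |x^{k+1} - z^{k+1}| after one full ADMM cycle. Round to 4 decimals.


ADMM iteration with rho = 2.0, z^k = -1.5457, u^k = 0.4086
Step 1: x-update.
Minimize 8*x^2 - 8*x + (2.0/2)*(x + 1.5457 + 0.4086)^2
FOC: (2*8 + 2.0)*x = 8 + 2.0*(-1.5457 - 0.4086)
x^{k+1} = 0.2273
Step 2: z-update.
Minimize 8*z^2 - 12*z + (2.0/2)*(0.2273 - z + 0.4086)^2
FOC: (2*8 + 2.0)*z = 12 + 2.0*(0.2273 + 0.4086)
z^{k+1} = 0.7373
Step 3: u-update.
u^{k+1} = 0.4086 + 0.2273 - 0.7373 = -0.1014
Step 4: Primal residual = |0.2273 - 0.7373| = 0.51


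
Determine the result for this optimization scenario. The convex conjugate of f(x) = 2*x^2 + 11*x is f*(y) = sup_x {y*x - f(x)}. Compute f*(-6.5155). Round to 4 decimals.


f*(y) = sup_x {y*x - a*x^2 - b*x} = sup_x {(y-b)*x - a*x^2}
FOC: (y - b) - 2a*x = 0 => x* = (y - b)/(2a)
x* = (-6.5155 - 11)/(2*2) = -4.3789
f*(-6.5155) = (y-b)^2/(4a) = (-6.5155 - 11)^2/(4*2)
= 306.7927/8 = 38.3491


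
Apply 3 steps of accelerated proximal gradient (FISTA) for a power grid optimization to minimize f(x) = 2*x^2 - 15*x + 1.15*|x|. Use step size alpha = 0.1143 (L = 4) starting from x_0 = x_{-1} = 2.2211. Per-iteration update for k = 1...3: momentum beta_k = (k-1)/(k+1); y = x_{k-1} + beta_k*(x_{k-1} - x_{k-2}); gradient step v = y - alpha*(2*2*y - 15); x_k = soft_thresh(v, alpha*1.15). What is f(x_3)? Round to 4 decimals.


FISTA on f(x) = 2*x^2 - 15*x + 1.15*|x|
L = 4, alpha = 0.1143
Iteration 1: beta = 0.0, y = 2.2211 + 0.0*(2.2211 - 2.2211) = 2.2211
  grad(y) = -6.1156, v = y - alpha*grad = 2.9201
  prox(v) = soft_thresh(2.9201, 0.1314) = 2.7887
Iteration 2: beta = 0.3333, y = 2.7887 + 0.3333*(2.7887 - 2.2211) = 2.9779
  grad(y) = -3.0886, v = y - alpha*grad = 3.3309
  prox(v) = soft_thresh(3.3309, 0.1314) = 3.1994
Iteration 3: beta = 0.5, y = 3.1994 + 0.5*(3.1994 - 2.7887) = 3.4048
  grad(y) = -1.3807, v = y - alpha*grad = 3.5626
  prox(v) = soft_thresh(3.5626, 0.1314) = 3.4312
f(x_3) = 2*3.4312^2 - 15*3.4312 + 1.15*|3.4312| = -23.9759


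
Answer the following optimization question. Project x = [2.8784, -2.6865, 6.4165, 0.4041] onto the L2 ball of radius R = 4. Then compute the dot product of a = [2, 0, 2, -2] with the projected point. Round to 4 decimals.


Step 1: Compute ||x|| (intermediates to 6 decimals).
||x|| = sqrt(2.8784^2 + (-2.6865)^2 + 6.4165^2 + 0.4041^2) = 7.539048
Step 2: Project.
Since ||x|| > R, scale = R/||x|| = 4/7.539048 = 0.530571, proj(x) = scale * x
proj(x) = [1.527196, -1.425379, 3.404409, 0.214404]
Step 3: Dot product.
a^T * proj(x) = 2*1.527196 + 0*(-1.425379) + 2*3.404409 - 2*0.214404 = 9.4344


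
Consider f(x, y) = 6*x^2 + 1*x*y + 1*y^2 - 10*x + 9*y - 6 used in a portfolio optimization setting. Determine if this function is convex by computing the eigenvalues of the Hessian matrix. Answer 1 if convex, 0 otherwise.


The Hessian of f(x,y) = 6*x^2 + 1*x*y + 1*y^2 - 10*x + 9*y - 6 is:
H = [[12, 1], [1, 2]]
Trace = 12 + 2 = 14
Determinant = 12*2 - (1)^2 = 23
Discriminant = (14)^2 - 4*23 = 104.0
Eigenvalues: lambda_1 = 1.901, lambda_2 = 12.099
The function is convex.

1


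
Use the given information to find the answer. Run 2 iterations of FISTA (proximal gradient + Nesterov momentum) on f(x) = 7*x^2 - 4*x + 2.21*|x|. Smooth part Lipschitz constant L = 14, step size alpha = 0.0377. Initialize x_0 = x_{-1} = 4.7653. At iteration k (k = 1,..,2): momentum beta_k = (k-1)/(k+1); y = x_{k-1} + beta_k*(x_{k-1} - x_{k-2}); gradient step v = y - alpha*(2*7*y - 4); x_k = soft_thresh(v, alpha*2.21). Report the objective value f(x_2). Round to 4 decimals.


FISTA on f(x) = 7*x^2 - 4*x + 2.21*|x|
L = 14, alpha = 0.0377
Iteration 1: beta = 0.0, y = 4.7653 + 0.0*(4.7653 - 4.7653) = 4.7653
  grad(y) = 62.7142, v = y - alpha*grad = 2.401
  prox(v) = soft_thresh(2.401, 0.0833) = 2.3177
Iteration 2: beta = 0.3333, y = 2.3177 + 0.3333*(2.3177 - 4.7653) = 1.5018
  grad(y) = 17.0249, v = y - alpha*grad = 0.8599
  prox(v) = soft_thresh(0.8599, 0.0833) = 0.7766
f(x_2) = 7*0.7766^2 - 4*0.7766 + 2.21*|0.7766| = 2.8318


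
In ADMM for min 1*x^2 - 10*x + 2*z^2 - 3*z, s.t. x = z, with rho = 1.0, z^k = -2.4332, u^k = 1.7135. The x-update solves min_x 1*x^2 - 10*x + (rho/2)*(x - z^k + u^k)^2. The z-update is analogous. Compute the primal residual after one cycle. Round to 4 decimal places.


ADMM iteration with rho = 1.0, z^k = -2.4332, u^k = 1.7135
Step 1: x-update.
Minimize 1*x^2 - 10*x + (1.0/2)*(x + 2.4332 + 1.7135)^2
FOC: (2*1 + 1.0)*x = 10 + 1.0*(-2.4332 - 1.7135)
x^{k+1} = 1.9511
Step 2: z-update.
Minimize 2*z^2 - 3*z + (1.0/2)*(1.9511 - z + 1.7135)^2
FOC: (2*2 + 1.0)*z = 3 + 1.0*(1.9511 + 1.7135)
z^{k+1} = 1.3329
Step 3: u-update.
u^{k+1} = 1.7135 + 1.9511 - 1.3329 = 2.3317
Step 4: Primal residual = |1.9511 - 1.3329| = 0.6182


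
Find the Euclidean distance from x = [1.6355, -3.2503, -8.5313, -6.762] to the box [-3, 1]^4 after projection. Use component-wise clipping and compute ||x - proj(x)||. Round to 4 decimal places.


Project each component onto [-3, 1].
clip(1.6355) = 1.0, clip(-3.2503) = -3.0, clip(-8.5313) = -3.0, clip(-6.762) = -3.0
Projection = [1.0, -3.0, -3.0, -3.0]
Squared diffs: [0.4039, 0.0627, 30.5953, 14.1526]
Distance = sqrt(45.2145) = 6.7242


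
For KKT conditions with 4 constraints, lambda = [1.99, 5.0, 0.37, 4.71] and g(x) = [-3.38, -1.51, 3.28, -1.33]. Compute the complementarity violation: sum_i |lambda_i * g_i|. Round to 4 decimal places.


KKT complementary slackness check:
lambda_1 * g_1 = 1.99 * -3.38 = -6.7262
lambda_2 * g_2 = 5.0 * -1.51 = -7.55
lambda_3 * g_3 = 0.37 * 3.28 = 1.2136
lambda_4 * g_4 = 4.71 * -1.33 = -6.2643
Total violation = 6.7262 + 7.55 + 1.2136 + 6.2643 = 21.7541


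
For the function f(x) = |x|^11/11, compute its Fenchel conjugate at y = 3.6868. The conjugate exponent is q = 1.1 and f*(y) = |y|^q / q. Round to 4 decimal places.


The conjugate exponent q satisfies 1/p + 1/q = 1.
p = 11, so q = 11/(11 - 1) = 1.1
|y|^q = 3.6868^1.1 = 4.2006
f*(3.6868) = 4.2006 / 1.1 = 3.8188


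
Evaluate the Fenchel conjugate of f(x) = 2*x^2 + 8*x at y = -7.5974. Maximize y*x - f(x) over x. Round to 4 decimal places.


f*(y) = sup_x {y*x - a*x^2 - b*x} = sup_x {(y-b)*x - a*x^2}
FOC: (y - b) - 2a*x = 0 => x* = (y - b)/(2a)
x* = (-7.5974 - 8)/(2*2) = -3.8994
f*(-7.5974) = (y-b)^2/(4a) = (-7.5974 - 8)^2/(4*2)
= 243.2789/8 = 30.4099


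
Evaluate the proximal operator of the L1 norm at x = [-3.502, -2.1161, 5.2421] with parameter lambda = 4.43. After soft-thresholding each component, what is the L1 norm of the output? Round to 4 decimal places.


Soft-thresholding with lambda = 4.43:
prox(-3.502) = sign(-3.502)*max(|-3.502| - 4.43, 0) = 0.0
prox(-2.1161) = sign(-2.1161)*max(|-2.1161| - 4.43, 0) = 0.0
prox(5.2421) = sign(5.2421)*max(|5.2421| - 4.43, 0) = 0.8121
prox(x) = [0.0, 0.0, 0.8121]
||prox(x)||_1 = 0.0 + 0.0 + 0.8121 = 0.8121


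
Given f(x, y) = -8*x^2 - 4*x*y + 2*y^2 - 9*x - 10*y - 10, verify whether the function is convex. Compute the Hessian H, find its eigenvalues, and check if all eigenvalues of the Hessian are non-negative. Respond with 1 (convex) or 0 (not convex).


The Hessian of f(x,y) = -8*x^2 - 4*x*y + 2*y^2 - 9*x - 10*y - 10 is:
H = [[-16, -4], [-4, 4]]
Trace = -16 + 4 = -12
Determinant = -16*4 - (-4)^2 = -80
Discriminant = (-12)^2 - 4*-80 = 464.0
Eigenvalues: lambda_1 = -16.7703, lambda_2 = 4.7703
The function is not convex.

0


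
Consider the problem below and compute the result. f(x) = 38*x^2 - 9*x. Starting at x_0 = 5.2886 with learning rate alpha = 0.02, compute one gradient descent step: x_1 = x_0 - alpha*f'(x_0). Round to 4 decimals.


We compute the gradient at x_0 and apply the update.
f'(x) = 76*x - 9
f'(5.2886) = 76*5.2886 - 9 = 392.9336
x_1 = 5.2886 - 0.02*392.9336 = -2.5701


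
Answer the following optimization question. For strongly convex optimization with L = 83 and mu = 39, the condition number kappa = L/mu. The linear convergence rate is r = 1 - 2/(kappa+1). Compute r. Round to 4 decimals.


Step 1: Compute the condition number.
kappa = L/mu = 83/39 = 2.1282
Step 2: Compute the convergence rate.
r = 1 - 2/(kappa + 1) = 1 - 2*mu/(L + mu) = (L - mu)/(L + mu) = 44/122 = 0.3607


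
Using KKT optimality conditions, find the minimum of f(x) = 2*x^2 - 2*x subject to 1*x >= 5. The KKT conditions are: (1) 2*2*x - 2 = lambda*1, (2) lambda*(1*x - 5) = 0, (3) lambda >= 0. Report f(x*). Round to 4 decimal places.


Step 1: Try lambda = 0 (constraint inactive).
x_unc = 2/(2*2) = 0.5
Check: 1*0.5 = 0.5 < 5 -- violated!
Step 2: Constraint must be active: 1*x = 5
x* = 5/1 = 5.0
lambda = (2*2*5.0 - 2)/1 = 18.0
Step 3: Compute optimal value.
f(x*) = 2*5.0^2 - 2*5.0 = 40.0


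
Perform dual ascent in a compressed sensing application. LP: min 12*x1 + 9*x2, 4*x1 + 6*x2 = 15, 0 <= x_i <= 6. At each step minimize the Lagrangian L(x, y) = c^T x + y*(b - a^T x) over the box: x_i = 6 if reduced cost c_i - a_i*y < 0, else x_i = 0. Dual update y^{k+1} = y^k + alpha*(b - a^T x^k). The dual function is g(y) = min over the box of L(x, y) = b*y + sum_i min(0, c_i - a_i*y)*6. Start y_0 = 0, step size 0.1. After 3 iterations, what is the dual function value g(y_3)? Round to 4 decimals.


Dual ascent for LP: min 12*x1 + 9*x2, 4*x1 + 6*x2 = 15, 0 <= x_i <= 6
Step 1: y^k = 0.0, reduced costs: (12.0, 9.0)
  x^k = (0.0, 0.0), subgradient = b - a^T x = 15.0
  y^{k+1} = 0.0 + 0.1*15.0 = 1.5
Step 2: y^k = 1.5, reduced costs: (6.0, 0.0)
  x^k = (0.0, 0.0), subgradient = b - a^T x = 15.0
  y^{k+1} = 1.5 + 0.1*15.0 = 3.0
Step 3: y^k = 3.0, reduced costs: (0.0, -9.0)
  x^k = (0.0, 6.0), subgradient = b - a^T x = -21.0
  y^{k+1} = 3.0 + 0.1*-21.0 = 0.9
Dual objective at y_3 = 0.9: reduced costs (8.4, 3.6), box minimizer x = (0.0, 0.0)
g(y_3) = b*y + (c1 - a1*y)*x1 + (c2 - a2*y)*x2 = 15*0.9 + 8.4*0.0 + 3.6*0.0 = 13.5 + 0.0 + 0.0 = 13.5


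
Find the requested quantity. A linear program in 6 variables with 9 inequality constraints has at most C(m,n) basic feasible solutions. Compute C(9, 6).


Each vertex corresponds to some choice of n active constraints out of m, so the number of vertices is at most C(m, n) = m! / (n!(m-n)!).
m = 9, n = 6
Numerator: 9 * 8 * 7 * 6 * 5 * 4
Denominator: 6! = 720
C(9, 6) = 84


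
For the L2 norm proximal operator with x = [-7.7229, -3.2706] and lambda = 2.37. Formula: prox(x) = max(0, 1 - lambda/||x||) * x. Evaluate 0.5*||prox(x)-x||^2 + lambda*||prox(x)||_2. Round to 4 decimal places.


Step 1: Compute ||x||.
||x|| = 8.3869
Step 2: Compute scaling factor.
scale = max(0, 1 - 2.37/8.3869) = 0.7174
Step 3: prox(x) = [-5.5405, -2.3464]
||prox(x)|| = 6.0169
Step 4: Proximal objective.
0.5*||prox-x||^2 = 2.8085
lambda*||prox|| = 14.2601
Total = 17.0685


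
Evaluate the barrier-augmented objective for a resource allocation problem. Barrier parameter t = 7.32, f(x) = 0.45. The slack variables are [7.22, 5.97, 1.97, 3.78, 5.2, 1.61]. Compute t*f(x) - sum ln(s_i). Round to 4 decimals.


Step 1: Compute log-barrier.
ln values: [1.9769, 1.7867, 0.678, 1.3297, 1.6487, 0.4762]
phi = -(1.9769 + 1.7867 + 0.678 + 1.3297 + 1.6487 + 0.4762) = -7.8963
Step 2: Compute augmented objective.
t*f(x) = 7.32*0.45 = 3.294
Total = 3.294 - 7.8963 = -4.6023


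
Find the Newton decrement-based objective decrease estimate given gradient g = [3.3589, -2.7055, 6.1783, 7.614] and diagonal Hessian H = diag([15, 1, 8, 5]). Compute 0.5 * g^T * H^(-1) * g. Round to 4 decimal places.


Step 1: H is diagonal, so H^(-1) * g = [0.2239, -2.7055, 0.7723, 1.5228].
Step 2: g^T H^(-1) g = sum_i g_i^2 / H_ii
  = (3.3589)^2/15 + (-2.7055)^2/1 + (6.1783)^2/8 + (7.614)^2/5
  = 0.7521 + 7.3197 + 4.7714 + 11.5946 = 24.4379
Step 3: Objective decrease = 0.5 * g^T H^(-1) g = 12.219


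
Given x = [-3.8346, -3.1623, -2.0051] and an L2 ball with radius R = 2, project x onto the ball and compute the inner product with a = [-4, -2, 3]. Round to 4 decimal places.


Step 1: Compute ||x|| (intermediates to 6 decimals).
||x|| = sqrt((-3.8346)^2 + (-3.1623)^2 + (-2.0051)^2) = 5.359545
Step 2: Project.
Since ||x|| > R, scale = R/||x|| = 2/5.359545 = 0.373166, proj(x) = scale * x
proj(x) = [-1.430942, -1.180063, -0.748235]
Step 3: Dot product.
a^T * proj(x) = -4*(-1.430942) - 2*(-1.180063) + 3*(-0.748235) = 5.8392


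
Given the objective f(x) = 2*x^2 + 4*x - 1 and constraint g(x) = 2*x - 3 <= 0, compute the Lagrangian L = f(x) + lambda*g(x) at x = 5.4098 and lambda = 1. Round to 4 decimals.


Step 1: Evaluate f(x).
f(5.4098) = 2*5.4098^2 + 4*5.4098 - 1 = 79.1711
Step 2: Evaluate g(x).
g(5.4098) = 2*5.4098 - 3 = 7.8196
Step 3: Compute Lagrangian.
L = 79.1711 + 1*7.8196 = 86.9907


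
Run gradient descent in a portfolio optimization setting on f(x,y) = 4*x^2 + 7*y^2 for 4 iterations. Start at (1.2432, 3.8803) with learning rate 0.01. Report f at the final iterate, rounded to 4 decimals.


Gradient descent on f(x,y) = 4*x^2 + 7*y^2.
Starting point: (1.2432, 3.8803), alpha = 0.01
Step 1: grad_x = 2*4*1.2432 = 9.9456, grad_y = 2*7*3.8803 = 54.3242
  x_1 = 1.2432 - 0.01*9.9456 = 1.1437
  y_1 = 3.8803 - 0.01*54.3242 = 3.3371
Step 2: grad_x = 2*4*1.1437 = 9.15, grad_y = 2*7*3.3371 = 46.7188
  x_2 = 1.1437 - 0.01*9.15 = 1.0522
  y_2 = 3.3371 - 0.01*46.7188 = 2.8699
Step 3: grad_x = 2*4*1.0522 = 8.418, grad_y = 2*7*2.8699 = 40.1782
  x_3 = 1.0522 - 0.01*8.418 = 0.9681
  y_3 = 2.8699 - 0.01*40.1782 = 2.4681
Step 4: grad_x = 2*4*0.9681 = 7.7445, grad_y = 2*7*2.4681 = 34.5532
  x_4 = 0.9681 - 0.01*7.7445 = 0.8906
  y_4 = 2.4681 - 0.01*34.5532 = 2.1226
f(0.8906, 2.1226) = 4*0.8906^2 + 7*2.1226^2 = 34.7095


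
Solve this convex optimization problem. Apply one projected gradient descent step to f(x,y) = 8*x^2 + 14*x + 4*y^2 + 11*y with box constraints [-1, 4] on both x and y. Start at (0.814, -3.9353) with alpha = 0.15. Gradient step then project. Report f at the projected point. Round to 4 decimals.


Step 1: Compute gradient at (0.814, -3.9353).
grad_x = 2*8*0.814 + 14 = 27.024
grad_y = 2*4*-3.9353 + 11 = -20.4824
Step 2: Gradient step.
x_raw = 0.814 - 0.15*27.024 = -3.2396
y_raw = -3.9353 - 0.15*-20.4824 = -0.8629
Step 3: Project onto [-1, 4].
x_proj = clip(-3.2396) = -1.0
y_proj = clip(-0.8629) = -0.8629
Step 4: Evaluate f.
f(-1.0, -0.8629) = -12.5137


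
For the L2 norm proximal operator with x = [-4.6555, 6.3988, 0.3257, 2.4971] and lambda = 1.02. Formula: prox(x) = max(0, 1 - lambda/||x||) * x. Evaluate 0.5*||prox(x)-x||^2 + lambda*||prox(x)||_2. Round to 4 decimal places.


Step 1: Compute ||x||.
||x|| = 8.3042
Step 2: Compute scaling factor.
scale = max(0, 1 - 1.02/8.3042) = 0.8772
Step 3: prox(x) = [-4.0837, 5.6128, 0.2857, 2.1904]
||prox(x)|| = 7.2842
Step 4: Proximal objective.
0.5*||prox-x||^2 = 0.5202
lambda*||prox|| = 7.4299
Total = 7.9501


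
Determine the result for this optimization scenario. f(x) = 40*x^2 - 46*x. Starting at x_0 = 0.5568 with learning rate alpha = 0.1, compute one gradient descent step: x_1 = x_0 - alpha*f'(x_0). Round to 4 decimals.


We compute the gradient at x_0 and apply the update.
f'(x) = 80*x - 46
f'(0.5568) = 80*0.5568 - 46 = -1.456
x_1 = 0.5568 - 0.1*-1.456 = 0.7024


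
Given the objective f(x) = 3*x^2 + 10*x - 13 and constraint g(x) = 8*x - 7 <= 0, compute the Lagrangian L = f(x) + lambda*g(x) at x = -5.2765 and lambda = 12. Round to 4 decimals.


Step 1: Evaluate f(x).
f(-5.2765) = 3*(-5.2765)^2 + 10*(-5.2765) - 13 = 17.7594
Step 2: Evaluate g(x).
g(-5.2765) = 8*-5.2765 - 7 = -49.212
Step 3: Compute Lagrangian.
L = 17.7594 + 12*-49.212 = -572.7846


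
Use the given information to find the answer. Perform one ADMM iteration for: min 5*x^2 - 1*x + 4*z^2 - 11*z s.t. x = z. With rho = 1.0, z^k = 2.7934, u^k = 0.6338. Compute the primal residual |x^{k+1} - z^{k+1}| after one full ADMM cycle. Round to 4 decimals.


ADMM iteration with rho = 1.0, z^k = 2.7934, u^k = 0.6338
Step 1: x-update.
Minimize 5*x^2 - 1*x + (1.0/2)*(x - 2.7934 + 0.6338)^2
FOC: (2*5 + 1.0)*x = 1 + 1.0*(2.7934 - 0.6338)
x^{k+1} = 0.2872
Step 2: z-update.
Minimize 4*z^2 - 11*z + (1.0/2)*(0.2872 - z + 0.6338)^2
FOC: (2*4 + 1.0)*z = 11 + 1.0*(0.2872 + 0.6338)
z^{k+1} = 1.3246
Step 3: u-update.
u^{k+1} = 0.6338 + 0.2872 - 1.3246 = -0.4035
Step 4: Primal residual = |0.2872 - 1.3246| = 1.0373


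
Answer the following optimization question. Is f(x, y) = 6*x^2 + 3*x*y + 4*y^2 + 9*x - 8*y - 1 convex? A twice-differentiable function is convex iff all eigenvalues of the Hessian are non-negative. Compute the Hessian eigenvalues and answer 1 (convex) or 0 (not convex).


The Hessian of f(x,y) = 6*x^2 + 3*x*y + 4*y^2 + 9*x - 8*y - 1 is:
H = [[12, 3], [3, 8]]
Trace = 12 + 8 = 20
Determinant = 12*8 - (3)^2 = 87
Discriminant = (20)^2 - 4*87 = 52.0
Eigenvalues: lambda_1 = 6.3944, lambda_2 = 13.6056
The function is convex.

1


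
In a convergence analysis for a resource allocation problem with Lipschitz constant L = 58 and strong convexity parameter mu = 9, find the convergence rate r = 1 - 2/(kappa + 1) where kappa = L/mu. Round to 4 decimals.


Step 1: Compute the condition number.
kappa = L/mu = 58/9 = 6.4444
Step 2: Compute the convergence rate.
r = 1 - 2/(kappa + 1) = 1 - 2*mu/(L + mu) = (L - mu)/(L + mu) = 49/67 = 0.7313


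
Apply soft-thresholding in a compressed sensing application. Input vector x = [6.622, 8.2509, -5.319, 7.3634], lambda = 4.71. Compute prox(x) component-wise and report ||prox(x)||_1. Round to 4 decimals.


Soft-thresholding with lambda = 4.71:
prox(6.622) = sign(6.622)*max(|6.622| - 4.71, 0) = 1.912
prox(8.2509) = sign(8.2509)*max(|8.2509| - 4.71, 0) = 3.5409
prox(-5.319) = sign(-5.319)*max(|-5.319| - 4.71, 0) = -0.609
prox(7.3634) = sign(7.3634)*max(|7.3634| - 4.71, 0) = 2.6534
prox(x) = [1.912, 3.5409, -0.609, 2.6534]
||prox(x)||_1 = 1.912 + 3.5409 + 0.609 + 2.6534 = 8.7153


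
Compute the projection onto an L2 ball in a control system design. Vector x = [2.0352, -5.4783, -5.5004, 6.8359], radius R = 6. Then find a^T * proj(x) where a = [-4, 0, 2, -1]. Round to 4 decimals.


Step 1: Compute ||x|| (intermediates to 6 decimals).
||x|| = sqrt(2.0352^2 + (-5.4783)^2 + (-5.5004)^2 + 6.8359^2) = 10.542189
Step 2: Project.
Since ||x|| > R, scale = R/||x|| = 6/10.542189 = 0.569142, proj(x) = scale * x
proj(x) = [1.158318, -3.117931, -3.130509, 3.890598]
Step 3: Dot product.
a^T * proj(x) = -4*1.158318 + 0*(-3.117931) + 2*(-3.130509) - 1*3.890598 = -14.7849


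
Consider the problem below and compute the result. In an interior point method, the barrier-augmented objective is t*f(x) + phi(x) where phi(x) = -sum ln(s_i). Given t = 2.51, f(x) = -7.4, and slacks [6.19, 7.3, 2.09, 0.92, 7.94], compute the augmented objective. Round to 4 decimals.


Step 1: Compute log-barrier.
ln values: [1.8229, 1.9879, 0.7372, -0.0834, 2.0719]
phi = -(1.8229 + 1.9879 + 0.7372 - 0.0834 + 2.0719) = -6.5365
Step 2: Compute augmented objective.
t*f(x) = 2.51*-7.4 = -18.574
Total = -18.574 - 6.5365 = -25.1105


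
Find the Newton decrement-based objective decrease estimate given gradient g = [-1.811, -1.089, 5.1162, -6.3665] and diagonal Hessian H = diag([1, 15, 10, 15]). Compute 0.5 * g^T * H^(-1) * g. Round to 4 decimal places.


Step 1: H is diagonal, so H^(-1) * g = [-1.811, -0.0726, 0.5116, -0.4244].
Step 2: g^T H^(-1) g = sum_i g_i^2 / H_ii
  = (-1.811)^2/1 + (-1.089)^2/15 + (5.1162)^2/10 + (-6.3665)^2/15
  = 3.2797 + 0.0791 + 2.6176 + 2.7022 = 8.6785
Step 3: Objective decrease = 0.5 * g^T H^(-1) g = 4.3392


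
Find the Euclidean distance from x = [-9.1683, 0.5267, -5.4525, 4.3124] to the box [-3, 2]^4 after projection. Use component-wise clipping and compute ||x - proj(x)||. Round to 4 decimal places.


Project each component onto [-3, 2].
clip(-9.1683) = -3.0, clip(0.5267) = 0.5267, clip(-5.4525) = -3.0, clip(4.3124) = 2.0
Projection = [-3.0, 0.5267, -3.0, 2.0]
Squared diffs: [38.0479, 0.0, 6.0148, 5.3472]
Distance = sqrt(49.4099) = 7.0292


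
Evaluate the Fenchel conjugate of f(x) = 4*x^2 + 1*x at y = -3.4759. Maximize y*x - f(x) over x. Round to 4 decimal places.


f*(y) = sup_x {y*x - a*x^2 - b*x} = sup_x {(y-b)*x - a*x^2}
FOC: (y - b) - 2a*x = 0 => x* = (y - b)/(2a)
x* = (-3.4759 - 1)/(2*4) = -0.5595
f*(-3.4759) = (y-b)^2/(4a) = (-3.4759 - 1)^2/(4*4)
= 20.0337/16 = 1.2521


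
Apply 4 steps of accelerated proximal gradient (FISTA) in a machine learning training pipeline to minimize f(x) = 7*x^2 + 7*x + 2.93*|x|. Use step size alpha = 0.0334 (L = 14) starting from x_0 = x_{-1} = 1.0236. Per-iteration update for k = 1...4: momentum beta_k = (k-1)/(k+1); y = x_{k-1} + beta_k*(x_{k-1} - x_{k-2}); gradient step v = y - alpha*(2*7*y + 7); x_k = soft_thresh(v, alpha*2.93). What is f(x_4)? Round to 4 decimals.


FISTA on f(x) = 7*x^2 + 7*x + 2.93*|x|
L = 14, alpha = 0.0334
Iteration 1: beta = 0.0, y = 1.0236 + 0.0*(1.0236 - 1.0236) = 1.0236
  grad(y) = 21.3304, v = y - alpha*grad = 0.3112
  prox(v) = soft_thresh(0.3112, 0.0979) = 0.2133
Iteration 2: beta = 0.3333, y = 0.2133 + 0.3333*(0.2133 - 1.0236) = -0.0568
  grad(y) = 6.2048, v = y - alpha*grad = -0.264
  prox(v) = soft_thresh(-0.264, 0.0979) = -0.1662
Iteration 3: beta = 0.5, y = -0.1662 + 0.5*(-0.1662 - 0.2133) = -0.3559
  grad(y) = 2.0172, v = y - alpha*grad = -0.4233
  prox(v) = soft_thresh(-0.4233, 0.0979) = -0.3254
Iteration 4: beta = 0.6, y = -0.3254 + 0.6*(-0.3254 + 0.1662) = -0.421
  grad(y) = 1.1063, v = y - alpha*grad = -0.4579
  prox(v) = soft_thresh(-0.4579, 0.0979) = -0.3601
f(x_4) = 7*(-0.3601)^2 + 7*(-0.3601) + 2.93*|-0.3601| = -0.5579


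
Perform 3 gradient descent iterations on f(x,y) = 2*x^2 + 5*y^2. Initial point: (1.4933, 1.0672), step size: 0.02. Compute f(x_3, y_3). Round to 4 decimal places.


Gradient descent on f(x,y) = 2*x^2 + 5*y^2.
Starting point: (1.4933, 1.0672), alpha = 0.02
Step 1: grad_x = 2*2*1.4933 = 5.9732, grad_y = 2*5*1.0672 = 10.672
  x_1 = 1.4933 - 0.02*5.9732 = 1.3738
  y_1 = 1.0672 - 0.02*10.672 = 0.8538
Step 2: grad_x = 2*2*1.3738 = 5.4953, grad_y = 2*5*0.8538 = 8.5376
  x_2 = 1.3738 - 0.02*5.4953 = 1.2639
  y_2 = 0.8538 - 0.02*8.5376 = 0.683
Step 3: grad_x = 2*2*1.2639 = 5.0557, grad_y = 2*5*0.683 = 6.8301
  x_3 = 1.2639 - 0.02*5.0557 = 1.1628
  y_3 = 0.683 - 0.02*6.8301 = 0.5464
f(1.1628, 0.5464) = 2*1.1628^2 + 5*0.5464^2 = 4.1971


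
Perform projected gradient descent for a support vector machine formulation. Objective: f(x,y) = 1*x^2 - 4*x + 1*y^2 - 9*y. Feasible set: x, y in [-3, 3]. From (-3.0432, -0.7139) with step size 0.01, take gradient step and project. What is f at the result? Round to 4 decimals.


Step 1: Compute gradient at (-3.0432, -0.7139).
grad_x = 2*1*-3.0432 - 4 = -10.0864
grad_y = 2*1*-0.7139 - 9 = -10.4278
Step 2: Gradient step.
x_raw = -3.0432 - 0.01*-10.0864 = -2.9423
y_raw = -0.7139 - 0.01*-10.4278 = -0.6096
Step 3: Project onto [-3, 3].
x_proj = clip(-2.9423) = -2.9423
y_proj = clip(-0.6096) = -0.6096
Step 4: Evaluate f.
f(-2.9423, -0.6096) = 26.2849


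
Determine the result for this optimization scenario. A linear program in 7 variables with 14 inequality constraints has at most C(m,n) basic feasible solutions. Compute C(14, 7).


Each vertex corresponds to some choice of n active constraints out of m, so the number of vertices is at most C(m, n) = m! / (n!(m-n)!).
m = 14, n = 7
Numerator: 14 * 13 * 12 * 11 * 10 * 9 * 8
Denominator: 7! = 5040
C(14, 7) = 3432


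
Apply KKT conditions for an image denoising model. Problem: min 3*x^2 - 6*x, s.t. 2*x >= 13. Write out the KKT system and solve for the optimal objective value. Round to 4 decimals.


Step 1: Try lambda = 0 (constraint inactive).
x_unc = 6/(2*3) = 1.0
Check: 2*1.0 = 2.0 < 13 -- violated!
Step 2: Constraint must be active: 2*x = 13
x* = 13/2 = 6.5
lambda = (2*3*6.5 - 6)/2 = 16.5
Step 3: Compute optimal value.
f(x*) = 3*6.5^2 - 6*6.5 = 87.75


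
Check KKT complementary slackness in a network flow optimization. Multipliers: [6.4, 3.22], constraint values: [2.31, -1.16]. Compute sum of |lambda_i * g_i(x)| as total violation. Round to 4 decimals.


KKT complementary slackness check:
lambda_1 * g_1 = 6.4 * 2.31 = 14.784
lambda_2 * g_2 = 3.22 * -1.16 = -3.7352
Total violation = 14.784 + 3.7352 = 18.5192


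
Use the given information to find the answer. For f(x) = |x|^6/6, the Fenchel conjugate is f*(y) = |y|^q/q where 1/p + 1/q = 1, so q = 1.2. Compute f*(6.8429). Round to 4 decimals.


The conjugate exponent q satisfies 1/p + 1/q = 1.
p = 6, so q = 6/(6 - 1) = 1.2
|y|^q = 6.8429^1.2 = 10.0528
f*(6.8429) = 10.0528 / 1.2 = 8.3774


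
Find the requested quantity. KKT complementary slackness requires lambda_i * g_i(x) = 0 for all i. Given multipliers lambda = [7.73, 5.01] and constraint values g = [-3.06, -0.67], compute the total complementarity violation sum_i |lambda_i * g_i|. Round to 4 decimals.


KKT complementary slackness check:
lambda_1 * g_1 = 7.73 * -3.06 = -23.6538
lambda_2 * g_2 = 5.01 * -0.67 = -3.3567
Total violation = 23.6538 + 3.3567 = 27.0105


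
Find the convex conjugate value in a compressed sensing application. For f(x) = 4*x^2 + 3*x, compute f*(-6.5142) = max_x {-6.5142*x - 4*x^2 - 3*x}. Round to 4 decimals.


f*(y) = sup_x {y*x - a*x^2 - b*x} = sup_x {(y-b)*x - a*x^2}
FOC: (y - b) - 2a*x = 0 => x* = (y - b)/(2a)
x* = (-6.5142 - 3)/(2*4) = -1.1893
f*(-6.5142) = (y-b)^2/(4a) = (-6.5142 - 3)^2/(4*4)
= 90.52/16 = 5.6575


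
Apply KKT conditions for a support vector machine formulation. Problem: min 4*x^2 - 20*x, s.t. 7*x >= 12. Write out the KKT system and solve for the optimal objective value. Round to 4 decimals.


Step 1: Try lambda = 0 (constraint inactive).
Stationarity: 2*4*x - 20 = 0
x* = 20/(2*4) = 2.5
Check constraint: 7*2.5 = 17.5 >= 12 -- satisfied.
Step 2: Compute optimal value.
f(x*) = 4*2.5^2 - 20*2.5 = -25.0


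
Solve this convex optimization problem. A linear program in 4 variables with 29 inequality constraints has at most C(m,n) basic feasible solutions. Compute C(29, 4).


Each vertex corresponds to some choice of n active constraints out of m, so the number of vertices is at most C(m, n) = m! / (n!(m-n)!).
m = 29, n = 4
Numerator: 29 * 28 * 27 * 26
Denominator: 4! = 24
C(29, 4) = 23751


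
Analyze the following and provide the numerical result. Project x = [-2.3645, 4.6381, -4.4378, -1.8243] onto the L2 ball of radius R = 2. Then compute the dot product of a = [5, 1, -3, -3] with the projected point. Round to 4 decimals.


Step 1: Compute ||x|| (intermediates to 6 decimals).
||x|| = sqrt((-2.3645)^2 + 4.6381^2 + (-4.4378)^2 + (-1.8243)^2) = 7.079899
Step 2: Project.
Since ||x|| > R, scale = R/||x|| = 2/7.079899 = 0.28249, proj(x) = scale * x
proj(x) = [-0.667948, 1.310217, -1.253634, -0.515347]
Step 3: Dot product.
a^T * proj(x) = 5*(-0.667948) + 1*1.310217 - 3*(-1.253634) - 3*(-0.515347) = 3.2774


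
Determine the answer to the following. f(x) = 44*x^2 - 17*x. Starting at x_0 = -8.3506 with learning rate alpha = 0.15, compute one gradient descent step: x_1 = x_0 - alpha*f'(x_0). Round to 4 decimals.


We compute the gradient at x_0 and apply the update.
f'(x) = 88*x - 17
f'(-8.3506) = 88*-8.3506 - 17 = -751.8528
x_1 = -8.3506 - 0.15*-751.8528 = 104.4273


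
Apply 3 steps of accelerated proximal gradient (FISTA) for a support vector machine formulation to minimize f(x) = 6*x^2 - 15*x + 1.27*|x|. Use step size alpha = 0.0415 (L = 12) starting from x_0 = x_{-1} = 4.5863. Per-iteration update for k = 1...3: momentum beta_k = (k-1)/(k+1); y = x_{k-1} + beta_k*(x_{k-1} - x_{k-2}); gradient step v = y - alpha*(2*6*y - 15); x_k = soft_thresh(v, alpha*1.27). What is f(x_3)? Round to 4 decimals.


FISTA on f(x) = 6*x^2 - 15*x + 1.27*|x|
L = 12, alpha = 0.0415
Iteration 1: beta = 0.0, y = 4.5863 + 0.0*(4.5863 - 4.5863) = 4.5863
  grad(y) = 40.0356, v = y - alpha*grad = 2.9248
  prox(v) = soft_thresh(2.9248, 0.0527) = 2.8721
Iteration 2: beta = 0.3333, y = 2.8721 + 0.3333*(2.8721 - 4.5863) = 2.3007
  grad(y) = 12.6087, v = y - alpha*grad = 1.7775
  prox(v) = soft_thresh(1.7775, 0.0527) = 1.7248
Iteration 3: beta = 0.5, y = 1.7248 + 0.5*(1.7248 - 2.8721) = 1.1511
  grad(y) = -1.1871, v = y - alpha*grad = 1.2003
  prox(v) = soft_thresh(1.2003, 0.0527) = 1.1476
f(x_3) = 6*1.1476^2 - 15*1.1476 + 1.27*|1.1476| = -7.8546


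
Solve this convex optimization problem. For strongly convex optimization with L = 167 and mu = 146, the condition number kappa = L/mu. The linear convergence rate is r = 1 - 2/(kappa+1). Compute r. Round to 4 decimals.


Step 1: Compute the condition number.
kappa = L/mu = 167/146 = 1.1438
Step 2: Compute the convergence rate.
r = 1 - 2/(kappa + 1) = 1 - 2*mu/(L + mu) = (L - mu)/(L + mu) = 21/313 = 0.0671


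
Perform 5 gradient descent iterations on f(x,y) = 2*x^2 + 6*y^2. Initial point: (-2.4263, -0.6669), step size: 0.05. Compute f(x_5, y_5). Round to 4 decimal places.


Gradient descent on f(x,y) = 2*x^2 + 6*y^2.
Starting point: (-2.4263, -0.6669), alpha = 0.05
Step 1: grad_x = 2*2*-2.4263 = -9.7052, grad_y = 2*6*-0.6669 = -8.0028
  x_1 = -2.4263 - 0.05*-9.7052 = -1.941
  y_1 = -0.6669 - 0.05*-8.0028 = -0.2668
Step 2: grad_x = 2*2*-1.941 = -7.7642, grad_y = 2*6*-0.2668 = -3.2011
  x_2 = -1.941 - 0.05*-7.7642 = -1.5528
  y_2 = -0.2668 - 0.05*-3.2011 = -0.1067
Step 3: grad_x = 2*2*-1.5528 = -6.2113, grad_y = 2*6*-0.1067 = -1.2804
  x_3 = -1.5528 - 0.05*-6.2113 = -1.2423
  y_3 = -0.1067 - 0.05*-1.2804 = -0.0427
Step 4: grad_x = 2*2*-1.2423 = -4.9691, grad_y = 2*6*-0.0427 = -0.5122
  x_4 = -1.2423 - 0.05*-4.9691 = -0.9938
  y_4 = -0.0427 - 0.05*-0.5122 = -0.0171
Step 5: grad_x = 2*2*-0.9938 = -3.9752, grad_y = 2*6*-0.0171 = -0.2049
  x_5 = -0.9938 - 0.05*-3.9752 = -0.795
  y_5 = -0.0171 - 0.05*-0.2049 = -0.0068
f(-0.795, -0.0068) = 2*(-0.795)^2 + 6*(-0.0068)^2 = 1.2645


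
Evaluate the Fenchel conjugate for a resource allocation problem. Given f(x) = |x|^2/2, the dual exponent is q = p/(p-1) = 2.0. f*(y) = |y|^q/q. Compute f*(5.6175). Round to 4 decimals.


The conjugate exponent q satisfies 1/p + 1/q = 1.
p = 2, so q = 2/(2 - 1) = 2.0
|y|^q = 5.6175^2.0 = 31.5563
f*(5.6175) = 31.5563 / 2.0 = 15.7782


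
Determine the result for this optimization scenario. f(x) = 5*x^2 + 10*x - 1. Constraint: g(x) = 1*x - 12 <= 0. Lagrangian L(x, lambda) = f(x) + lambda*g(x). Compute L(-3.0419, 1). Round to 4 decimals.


Step 1: Evaluate f(x).
f(-3.0419) = 5*(-3.0419)^2 + 10*(-3.0419) - 1 = 14.8468
Step 2: Evaluate g(x).
g(-3.0419) = 1*-3.0419 - 12 = -15.0419
Step 3: Compute Lagrangian.
L = 14.8468 + 1*-15.0419 = -0.1951


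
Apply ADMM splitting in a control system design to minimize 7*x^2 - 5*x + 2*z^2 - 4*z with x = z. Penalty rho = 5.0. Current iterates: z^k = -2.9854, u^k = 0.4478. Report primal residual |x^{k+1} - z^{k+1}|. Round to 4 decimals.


ADMM iteration with rho = 5.0, z^k = -2.9854, u^k = 0.4478
Step 1: x-update.
Minimize 7*x^2 - 5*x + (5.0/2)*(x + 2.9854 + 0.4478)^2
FOC: (2*7 + 5.0)*x = 5 + 5.0*(-2.9854 - 0.4478)
x^{k+1} = -0.6403
Step 2: z-update.
Minimize 2*z^2 - 4*z + (5.0/2)*(-0.6403 - z + 0.4478)^2
FOC: (2*2 + 5.0)*z = 4 + 5.0*(-0.6403 + 0.4478)
z^{k+1} = 0.3375
Step 3: u-update.
u^{k+1} = 0.4478 - 0.6403 - 0.3375 = -0.53
Step 4: Primal residual = |-0.6403 - 0.3375| = 0.9778


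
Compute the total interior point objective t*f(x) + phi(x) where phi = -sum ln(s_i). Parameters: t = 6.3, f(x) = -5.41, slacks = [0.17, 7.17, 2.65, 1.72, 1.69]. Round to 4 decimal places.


Step 1: Compute log-barrier.
ln values: [-1.772, 1.9699, 0.9746, 0.5423, 0.5247]
phi = -(-1.772 + 1.9699 + 0.9746 + 0.5423 + 0.5247) = -2.2396
Step 2: Compute augmented objective.
t*f(x) = 6.3*-5.41 = -34.083
Total = -34.083 - 2.2396 = -36.3226


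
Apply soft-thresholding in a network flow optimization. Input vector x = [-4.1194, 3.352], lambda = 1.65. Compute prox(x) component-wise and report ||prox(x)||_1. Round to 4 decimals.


Soft-thresholding with lambda = 1.65:
prox(-4.1194) = sign(-4.1194)*max(|-4.1194| - 1.65, 0) = -2.4694
prox(3.352) = sign(3.352)*max(|3.352| - 1.65, 0) = 1.702
prox(x) = [-2.4694, 1.702]
||prox(x)||_1 = 2.4694 + 1.702 = 4.1714


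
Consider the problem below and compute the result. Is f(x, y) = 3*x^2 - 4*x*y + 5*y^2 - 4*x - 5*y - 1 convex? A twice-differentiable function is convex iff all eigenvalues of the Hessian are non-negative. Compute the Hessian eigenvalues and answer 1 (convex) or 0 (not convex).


The Hessian of f(x,y) = 3*x^2 - 4*x*y + 5*y^2 - 4*x - 5*y - 1 is:
H = [[6, -4], [-4, 10]]
Trace = 6 + 10 = 16
Determinant = 6*10 - (-4)^2 = 44
Discriminant = (16)^2 - 4*44 = 80.0
Eigenvalues: lambda_1 = 3.5279, lambda_2 = 12.4721
The function is convex.

1
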